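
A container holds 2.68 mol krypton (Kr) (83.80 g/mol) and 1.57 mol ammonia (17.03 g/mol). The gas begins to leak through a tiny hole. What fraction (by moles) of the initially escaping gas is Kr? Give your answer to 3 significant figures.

0.435

Each component's effusion rate ∝ (its partial pressure)·(1/√M) ∝ n_i/√M_i.
Mole fraction of Kr in the effusate = (n_Kr/√M_Kr) / (n_Kr/√M_Kr + n_NH₃/√M_NH₃)
= (2.68/√83.80) / (2.68/√83.80 + 1.57/√17.03) = 0.2928/(0.2928 + 0.3804) = 0.435.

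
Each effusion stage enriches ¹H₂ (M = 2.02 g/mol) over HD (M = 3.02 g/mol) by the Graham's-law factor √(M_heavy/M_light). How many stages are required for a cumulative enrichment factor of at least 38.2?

19

With α = √(3.02/2.02) per stage, ln α = ½ ln(1.49505) = 0.2011.
Need α^N ≥ 38.2 ⇒ N ≥ ln(38.2) / ln α = 3.643 / 0.2011 = 18.12.
Rounding up, N = 19 stages.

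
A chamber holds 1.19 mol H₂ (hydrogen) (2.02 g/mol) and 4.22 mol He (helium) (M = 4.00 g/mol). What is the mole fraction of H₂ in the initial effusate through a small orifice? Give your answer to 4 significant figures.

0.2841

Each component's effusion rate ∝ (its partial pressure)·(1/√M) ∝ n_i/√M_i.
x_H₂(eff) = (n_H₂/√M_H₂) / (n_H₂/√M_H₂ + n_He/√M_He)
= (1.19/√2.02) / (1.19/√2.02 + 4.22/√4.00) = 0.8373/(0.8373 + 2.110) = 0.2841.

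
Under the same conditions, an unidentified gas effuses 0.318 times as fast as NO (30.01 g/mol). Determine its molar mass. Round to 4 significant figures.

296.8 g/mol

Since effusion rate ∝ 1/√M, rate_X/rate_NO = √(M_NO/M_X).
0.318 = √(30.01/M_X)
M_X = 30.01 / 0.318² = 30.01 / 0.1011 = 296.8 g/mol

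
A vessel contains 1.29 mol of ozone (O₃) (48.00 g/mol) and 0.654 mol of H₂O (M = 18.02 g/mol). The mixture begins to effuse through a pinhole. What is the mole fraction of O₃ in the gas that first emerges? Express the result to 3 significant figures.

The effusion rate of species i is ∝ p_i/√M_i ∝ n_i/√M_i.
x_O₃(eff) = (n_O₃/√M_O₃) / (n_O₃/√M_O₃ + n_H₂O/√M_H₂O)
= (1.29/√48.00) / (1.29/√48.00 + 0.654/√18.02) = 0.1862/(0.1862 + 0.1541) = 0.547.

0.547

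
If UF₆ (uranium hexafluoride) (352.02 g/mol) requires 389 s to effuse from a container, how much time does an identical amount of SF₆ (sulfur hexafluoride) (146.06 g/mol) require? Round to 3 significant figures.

From Graham's law, t_SF₆/t_UF₆ = √(M_SF₆/M_UF₆) = √(146.06/352.02) = √0.4149 = 0.6441.
So the time for SF₆ is 389 × 0.6441 = 251 s.

251 s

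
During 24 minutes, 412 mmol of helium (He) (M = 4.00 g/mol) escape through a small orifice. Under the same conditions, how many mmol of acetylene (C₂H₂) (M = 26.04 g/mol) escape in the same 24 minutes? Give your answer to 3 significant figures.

161 mmol

Since effusion rate ∝ 1/√M, rate_C₂H₂/rate_He = √(M_He/M_C₂H₂) = √(4.00/26.04) = √0.1536 = 0.3919.
So the amount for C₂H₂ is 412 × 0.3919 = 161 mmol.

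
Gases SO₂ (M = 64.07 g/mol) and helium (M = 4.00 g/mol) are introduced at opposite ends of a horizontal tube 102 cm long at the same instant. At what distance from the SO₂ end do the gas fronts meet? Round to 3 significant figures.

20.4 cm

Distances travelled in equal time are proportional to diffusion rates, so d_SO₂/d_He = √(M_He/M_SO₂) = √(4.00/64.07) = 0.2499.
With d_SO₂ + d_He = 102 cm, d_He = 102/(1 + 0.2499) = 81.61 cm.
d_SO₂ = 102 − 81.61 = 20.4 cm.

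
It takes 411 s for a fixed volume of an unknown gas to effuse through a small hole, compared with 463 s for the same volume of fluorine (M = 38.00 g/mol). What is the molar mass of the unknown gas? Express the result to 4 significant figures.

From Graham's law, t_X/t_F₂ = √(M_X/M_F₂).
411/463 = 0.8877 = √(M_X/38.00)
M_X = 38.00 × 0.8877² = 38.00 × 0.7880 = 29.94 g/mol

29.94 g/mol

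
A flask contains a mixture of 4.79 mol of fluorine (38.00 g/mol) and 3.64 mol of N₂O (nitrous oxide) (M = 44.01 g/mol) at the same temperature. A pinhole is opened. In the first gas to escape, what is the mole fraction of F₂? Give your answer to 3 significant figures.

Effusion rate of each component ∝ n_i/√M_i (partial pressure × 1/√M).
Mole fraction of F₂ in the effusate = (n_F₂/√M_F₂) / (n_F₂/√M_F₂ + n_N₂O/√M_N₂O)
= (4.79/√38.00) / (4.79/√38.00 + 3.64/√44.01) = 0.7770/(0.7770 + 0.5487) = 0.586.

0.586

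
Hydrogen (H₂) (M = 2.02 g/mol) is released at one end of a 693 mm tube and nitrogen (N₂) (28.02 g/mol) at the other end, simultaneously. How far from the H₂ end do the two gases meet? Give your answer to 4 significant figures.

In equal time, each gas travels a distance ∝ its rate ∝ 1/√M, so d_H₂/d_N₂ = √(M_N₂/M_H₂) = √(28.02/2.02) = 3.724.
With d_H₂ + d_N₂ = 693 mm, d_N₂ = 693/(1 + 3.724) = 146.7 mm.
d_H₂ = 693 − 146.7 = 546.3 mm.

546.3 mm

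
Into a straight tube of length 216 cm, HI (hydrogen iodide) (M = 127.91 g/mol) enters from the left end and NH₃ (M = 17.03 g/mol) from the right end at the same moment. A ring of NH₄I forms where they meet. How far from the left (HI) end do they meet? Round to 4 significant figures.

57.74 cm

Graham's law gives d_HI/d_NH₃ = rate_HI/rate_NH₃ = √(M_NH₃/M_HI) = √(17.03/127.91) = 0.3649.
With d_HI + d_NH₃ = 216 cm, d_NH₃ = 216/(1 + 0.3649) = 158.3 cm.
d_HI = 216 − 158.3 = 57.74 cm.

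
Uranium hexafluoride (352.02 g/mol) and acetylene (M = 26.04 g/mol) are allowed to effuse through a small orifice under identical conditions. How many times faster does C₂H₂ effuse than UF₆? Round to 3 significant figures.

By Graham's law, rate_C₂H₂/rate_UF₆ = √(M_UF₆/M_C₂H₂) = √(352.02/26.04) = √13.52 = 3.68.

3.68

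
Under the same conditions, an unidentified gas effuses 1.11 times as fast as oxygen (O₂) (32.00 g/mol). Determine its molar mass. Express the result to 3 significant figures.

26.0 g/mol

Since effusion rate ∝ 1/√M, rate_X/rate_O₂ = √(M_O₂/M_X).
1.11 = √(32.00/M_X)
M_X = 32.00 / 1.11² = 32.00 / 1.232 = 26.0 g/mol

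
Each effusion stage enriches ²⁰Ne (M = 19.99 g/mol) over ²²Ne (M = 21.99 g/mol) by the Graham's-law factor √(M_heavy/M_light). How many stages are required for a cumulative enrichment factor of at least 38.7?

Per stage α = (21.99/19.99)^(1/2) = 1.10005^0.5, giving ln α = 0.04768.
Need α^N ≥ 38.7 ⇒ N ≥ ln(38.7) / ln α = 3.656 / 0.04768 = 76.68.
Minimum whole number of stages: N = 77.

77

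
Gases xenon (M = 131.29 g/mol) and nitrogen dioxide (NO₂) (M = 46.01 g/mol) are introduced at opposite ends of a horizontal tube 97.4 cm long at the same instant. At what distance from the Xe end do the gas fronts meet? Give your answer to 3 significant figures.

In equal time, each gas travels a distance ∝ its rate ∝ 1/√M, so d_Xe/d_NO₂ = √(M_NO₂/M_Xe) = √(46.01/131.29) = 0.5920.
With d_Xe + d_NO₂ = 97.4 cm, d_NO₂ = 97.4/(1 + 0.5920) = 61.18 cm.
d_Xe = 97.4 − 61.18 = 36.2 cm.

36.2 cm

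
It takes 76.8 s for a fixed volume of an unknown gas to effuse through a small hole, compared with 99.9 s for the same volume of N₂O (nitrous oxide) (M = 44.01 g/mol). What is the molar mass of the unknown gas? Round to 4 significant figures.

26.01 g/mol

By Graham's law, t_X/t_N₂O = √(M_X/M_N₂O).
76.8/99.9 = 0.7688 = √(M_X/44.01)
M_X = 44.01 × 0.7688² = 44.01 × 0.5910 = 26.01 g/mol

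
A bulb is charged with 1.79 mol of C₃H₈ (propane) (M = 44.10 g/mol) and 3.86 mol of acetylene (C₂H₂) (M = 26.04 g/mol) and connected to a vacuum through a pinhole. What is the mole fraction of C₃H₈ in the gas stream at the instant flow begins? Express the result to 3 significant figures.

The effusion rate of species i is ∝ p_i/√M_i ∝ n_i/√M_i.
So x_C₃H₈ in the escaping gas = (n_C₃H₈/√M_C₃H₈) / Σ(n_i/√M_i)
= (1.79/√44.10) / (1.79/√44.10 + 3.86/√26.04) = 0.2695/(0.2695 + 0.7564) = 0.263.

0.263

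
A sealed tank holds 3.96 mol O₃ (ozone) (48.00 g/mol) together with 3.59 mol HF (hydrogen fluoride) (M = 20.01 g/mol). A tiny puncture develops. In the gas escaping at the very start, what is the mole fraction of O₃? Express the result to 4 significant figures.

Rate_i ∝ x_i/√M_i (Graham's law weighted by mole fraction), so the effusate composition follows n_i/√M_i.
x_O₃(eff) = (n_O₃/√M_O₃) / (n_O₃/√M_O₃ + n_HF/√M_HF)
= (3.96/√48.00) / (3.96/√48.00 + 3.59/√20.01) = 0.5716/(0.5716 + 0.8025) = 0.4160.

0.4160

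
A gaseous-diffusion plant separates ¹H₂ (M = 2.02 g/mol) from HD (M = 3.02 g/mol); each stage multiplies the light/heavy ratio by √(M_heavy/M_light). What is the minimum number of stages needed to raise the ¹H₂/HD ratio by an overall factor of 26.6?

17

Single-stage factor α = √(3.02/2.02), so ln α = ½ ln(1.49505) = 0.2011.
Need α^N ≥ 26.6 ⇒ N ≥ ln(26.6) / ln α = 3.281 / 0.2011 = 16.32.
Rounding up, N = 17 stages.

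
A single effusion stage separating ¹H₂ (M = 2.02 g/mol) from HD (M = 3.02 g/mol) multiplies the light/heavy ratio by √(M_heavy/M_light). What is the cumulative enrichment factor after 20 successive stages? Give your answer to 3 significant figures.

55.8

The single-stage factor is √(M_heavy/M_light), so 20 stages give [√(3.02/2.02)]^20 = (3.02/2.02)^(20/2).
= 1.49505^10 = 55.8.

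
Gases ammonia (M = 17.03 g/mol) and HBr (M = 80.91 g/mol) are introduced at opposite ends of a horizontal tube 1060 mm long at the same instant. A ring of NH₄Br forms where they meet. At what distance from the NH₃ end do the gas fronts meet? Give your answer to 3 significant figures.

The fronts meet when d_NH₃ + d_HBr = L with d_NH₃/d_HBr = √(M_HBr/M_NH₃) (Graham's law). Here √(M_HBr/M_NH₃) = √(80.91/17.03) = 2.180.
With d_NH₃ + d_HBr = 1060 mm, d_HBr = 1060/(1 + 2.180) = 333.4 mm.
d_NH₃ = 1060 − 333.4 = 727 mm.

727 mm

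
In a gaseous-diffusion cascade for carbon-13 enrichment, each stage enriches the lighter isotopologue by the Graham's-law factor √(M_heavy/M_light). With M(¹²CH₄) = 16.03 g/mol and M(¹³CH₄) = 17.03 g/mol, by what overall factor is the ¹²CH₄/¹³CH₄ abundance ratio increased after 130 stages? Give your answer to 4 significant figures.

51.08

Each stage multiplies the ratio by α = √(17.03/16.03), so after 130 stages the overall factor is α^130 = (17.03/16.03)^(130/2).
= 1.06238^65 = 51.08.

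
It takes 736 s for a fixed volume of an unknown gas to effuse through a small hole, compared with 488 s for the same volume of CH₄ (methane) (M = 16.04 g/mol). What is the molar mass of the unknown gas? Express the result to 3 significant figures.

By Graham's law, t_X/t_CH₄ = √(M_X/M_CH₄).
736/488 = 1.508 = √(M_X/16.04)
M_X = 16.04 × 1.508² = 16.04 × 2.275 = 36.5 g/mol

36.5 g/mol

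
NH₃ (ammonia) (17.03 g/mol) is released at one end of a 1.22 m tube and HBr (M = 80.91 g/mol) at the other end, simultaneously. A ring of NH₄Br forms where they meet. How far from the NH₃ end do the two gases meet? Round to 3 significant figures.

0.836 m

The fronts meet when d_NH₃ + d_HBr = L with d_NH₃/d_HBr = √(M_HBr/M_NH₃) (Graham's law). Here √(M_HBr/M_NH₃) = √(80.91/17.03) = 2.180.
With d_NH₃ + d_HBr = 1.22 m, d_HBr = 1.22/(1 + 2.180) = 0.3837 m.
d_NH₃ = 1.22 − 0.3837 = 0.836 m.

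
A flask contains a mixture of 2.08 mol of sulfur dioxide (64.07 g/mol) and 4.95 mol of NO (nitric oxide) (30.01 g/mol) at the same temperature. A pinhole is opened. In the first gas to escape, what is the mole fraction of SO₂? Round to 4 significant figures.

0.2234

Effusion rate of each component ∝ n_i/√M_i (partial pressure × 1/√M).
Mole fraction of SO₂ in the effusate = (n_SO₂/√M_SO₂) / (n_SO₂/√M_SO₂ + n_NO/√M_NO)
= (2.08/√64.07) / (2.08/√64.07 + 4.95/√30.01) = 0.2599/(0.2599 + 0.9036) = 0.2234.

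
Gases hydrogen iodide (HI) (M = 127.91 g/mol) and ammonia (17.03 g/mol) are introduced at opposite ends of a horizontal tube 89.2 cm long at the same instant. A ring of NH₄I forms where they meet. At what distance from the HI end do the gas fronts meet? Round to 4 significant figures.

In equal time, each gas travels a distance ∝ its rate ∝ 1/√M, so d_HI/d_NH₃ = √(M_NH₃/M_HI) = √(17.03/127.91) = 0.3649.
With d_HI + d_NH₃ = 89.2 cm, d_NH₃ = 89.2/(1 + 0.3649) = 65.35 cm.
d_HI = 89.2 − 65.35 = 23.85 cm.

23.85 cm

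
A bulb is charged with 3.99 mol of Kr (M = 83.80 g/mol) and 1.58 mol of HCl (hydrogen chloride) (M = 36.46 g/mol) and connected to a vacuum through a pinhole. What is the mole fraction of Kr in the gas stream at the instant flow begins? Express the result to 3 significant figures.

0.625

Effusion rate of each component ∝ n_i/√M_i (partial pressure × 1/√M).
So x_Kr in the escaping gas = (n_Kr/√M_Kr) / Σ(n_i/√M_i)
= (3.99/√83.80) / (3.99/√83.80 + 1.58/√36.46) = 0.4359/(0.4359 + 0.2617) = 0.625.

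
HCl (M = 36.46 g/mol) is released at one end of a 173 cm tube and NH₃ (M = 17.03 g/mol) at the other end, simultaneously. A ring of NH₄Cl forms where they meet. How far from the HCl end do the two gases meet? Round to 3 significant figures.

70.2 cm

The fronts meet when d_HCl + d_NH₃ = L with d_HCl/d_NH₃ = √(M_NH₃/M_HCl) (Graham's law). Here √(M_NH₃/M_HCl) = √(17.03/36.46) = 0.6834.
With d_HCl + d_NH₃ = 173 cm, d_NH₃ = 173/(1 + 0.6834) = 102.8 cm.
d_HCl = 173 − 102.8 = 70.2 cm.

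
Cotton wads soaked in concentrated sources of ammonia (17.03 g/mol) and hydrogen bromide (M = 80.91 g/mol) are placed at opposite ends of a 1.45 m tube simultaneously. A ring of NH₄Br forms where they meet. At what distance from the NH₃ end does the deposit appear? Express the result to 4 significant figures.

In equal time, each gas travels a distance ∝ its rate ∝ 1/√M, so d_NH₃/d_HBr = √(M_HBr/M_NH₃) = √(80.91/17.03) = 2.180.
With d_NH₃ + d_HBr = 1.45 m, d_HBr = 1.45/(1 + 2.180) = 0.4560 m.
d_NH₃ = 1.45 − 0.4560 = 0.9940 m.

0.9940 m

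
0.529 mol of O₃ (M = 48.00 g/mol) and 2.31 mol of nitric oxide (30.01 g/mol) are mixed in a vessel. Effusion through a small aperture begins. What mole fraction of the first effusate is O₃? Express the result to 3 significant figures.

0.153

Rate_i ∝ x_i/√M_i (Graham's law weighted by mole fraction), so the effusate composition follows n_i/√M_i.
So x_O₃ in the escaping gas = (n_O₃/√M_O₃) / Σ(n_i/√M_i)
= (0.529/√48.00) / (0.529/√48.00 + 2.31/√30.01) = 0.07635/(0.07635 + 0.4217) = 0.153.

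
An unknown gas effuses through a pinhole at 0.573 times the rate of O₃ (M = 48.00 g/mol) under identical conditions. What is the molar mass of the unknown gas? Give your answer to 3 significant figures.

From Graham's law, rate_X/rate_O₃ = √(M_O₃/M_X).
0.573 = √(48.00/M_X)
M_X = 48.00 / 0.573² = 48.00 / 0.3283 = 146 g/mol

146 g/mol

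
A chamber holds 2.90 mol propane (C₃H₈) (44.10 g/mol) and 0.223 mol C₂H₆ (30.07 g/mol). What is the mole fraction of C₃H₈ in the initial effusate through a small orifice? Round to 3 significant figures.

0.915

Each component's effusion rate ∝ (its partial pressure)·(1/√M) ∝ n_i/√M_i.
Mole fraction of C₃H₈ in the effusate = (n_C₃H₈/√M_C₃H₈) / (n_C₃H₈/√M_C₃H₈ + n_C₂H₆/√M_C₂H₆)
= (2.90/√44.10) / (2.90/√44.10 + 0.223/√30.07) = 0.4367/(0.4367 + 0.04067) = 0.915.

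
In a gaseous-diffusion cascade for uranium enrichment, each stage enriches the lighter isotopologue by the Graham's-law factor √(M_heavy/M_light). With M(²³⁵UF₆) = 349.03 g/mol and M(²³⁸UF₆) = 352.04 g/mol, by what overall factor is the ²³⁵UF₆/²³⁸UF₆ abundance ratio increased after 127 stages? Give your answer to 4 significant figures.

1.725

Overall factor = α^127 with α = √(352.04/349.03), i.e. (352.04/349.03)^(127/2).
= 1.00862^(127/2) = 1.725.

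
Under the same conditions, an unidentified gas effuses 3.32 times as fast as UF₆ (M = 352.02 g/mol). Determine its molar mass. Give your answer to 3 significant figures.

From Graham's law, rate_X/rate_UF₆ = √(M_UF₆/M_X).
3.32 = √(352.02/M_X)
M_X = 352.02 / 3.32² = 352.02 / 11.02 = 31.9 g/mol

31.9 g/mol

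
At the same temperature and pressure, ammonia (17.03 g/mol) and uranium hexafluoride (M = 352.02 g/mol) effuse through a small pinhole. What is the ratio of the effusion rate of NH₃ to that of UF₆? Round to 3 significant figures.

Since effusion rate ∝ 1/√M, rate_NH₃/rate_UF₆ = √(M_UF₆/M_NH₃) = √(352.02/17.03) = √20.67 = 4.55.

4.55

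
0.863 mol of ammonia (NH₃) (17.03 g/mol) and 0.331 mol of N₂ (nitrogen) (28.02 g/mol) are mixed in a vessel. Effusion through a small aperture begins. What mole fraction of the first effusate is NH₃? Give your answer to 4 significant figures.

0.7698

The effusion rate of species i is ∝ p_i/√M_i ∝ n_i/√M_i.
x_NH₃(eff) = (n_NH₃/√M_NH₃) / (n_NH₃/√M_NH₃ + n_N₂/√M_N₂)
= (0.863/√17.03) / (0.863/√17.03 + 0.331/√28.02) = 0.2091/(0.2091 + 0.06253) = 0.7698.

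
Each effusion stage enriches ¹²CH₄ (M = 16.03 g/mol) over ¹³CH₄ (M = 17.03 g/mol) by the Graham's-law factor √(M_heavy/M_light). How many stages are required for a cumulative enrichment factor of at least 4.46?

Per stage α = (17.03/16.03)^(1/2) = 1.06238^0.5, giving ln α = 0.03026.
Need α^N ≥ 4.46 ⇒ N ≥ ln(4.46) / ln α = 1.495 / 0.03026 = 49.41.
So at least 50 stages are needed.

50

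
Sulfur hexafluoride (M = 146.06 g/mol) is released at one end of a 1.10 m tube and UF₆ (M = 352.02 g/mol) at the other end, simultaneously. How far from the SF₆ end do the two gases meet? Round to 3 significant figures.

In equal time, each gas travels a distance ∝ its rate ∝ 1/√M, so d_SF₆/d_UF₆ = √(M_UF₆/M_SF₆) = √(352.02/146.06) = 1.552.
With d_SF₆ + d_UF₆ = 1.10 m, d_UF₆ = 1.10/(1 + 1.552) = 0.4310 m.
d_SF₆ = 1.10 − 0.4310 = 0.669 m.

0.669 m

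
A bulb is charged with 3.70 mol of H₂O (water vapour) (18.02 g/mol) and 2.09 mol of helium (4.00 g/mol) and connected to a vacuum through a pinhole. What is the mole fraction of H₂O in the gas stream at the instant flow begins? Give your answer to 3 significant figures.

0.455

Rate_i ∝ x_i/√M_i (Graham's law weighted by mole fraction), so the effusate composition follows n_i/√M_i.
Mole fraction of H₂O in the effusate = (n_H₂O/√M_H₂O) / (n_H₂O/√M_H₂O + n_He/√M_He)
= (3.70/√18.02) / (3.70/√18.02 + 2.09/√4.00) = 0.8716/(0.8716 + 1.045) = 0.455.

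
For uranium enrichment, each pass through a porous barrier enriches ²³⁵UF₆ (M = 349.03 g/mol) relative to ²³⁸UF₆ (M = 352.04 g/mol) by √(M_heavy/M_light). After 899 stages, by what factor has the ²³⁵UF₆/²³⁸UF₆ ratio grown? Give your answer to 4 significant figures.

47.46

Overall factor = α^899 with α = √(352.04/349.03), i.e. (352.04/349.03)^(899/2).
= 1.00862^(899/2) = 47.46.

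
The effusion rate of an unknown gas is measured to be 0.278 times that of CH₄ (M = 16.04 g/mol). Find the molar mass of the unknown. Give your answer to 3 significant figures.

Since effusion rate ∝ 1/√M, rate_X/rate_CH₄ = √(M_CH₄/M_X).
0.278 = √(16.04/M_X)
M_X = 16.04 / 0.278² = 16.04 / 0.07728 = 208 g/mol

208 g/mol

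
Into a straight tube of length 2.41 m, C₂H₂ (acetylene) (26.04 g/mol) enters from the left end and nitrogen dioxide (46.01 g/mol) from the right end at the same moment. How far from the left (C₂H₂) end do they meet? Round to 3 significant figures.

1.38 m

Distances travelled in equal time are proportional to diffusion rates, so d_C₂H₂/d_NO₂ = √(M_NO₂/M_C₂H₂) = √(46.01/26.04) = 1.329.
With d_C₂H₂ + d_NO₂ = 2.41 m, d_NO₂ = 2.41/(1 + 1.329) = 1.035 m.
d_C₂H₂ = 2.41 − 1.035 = 1.38 m.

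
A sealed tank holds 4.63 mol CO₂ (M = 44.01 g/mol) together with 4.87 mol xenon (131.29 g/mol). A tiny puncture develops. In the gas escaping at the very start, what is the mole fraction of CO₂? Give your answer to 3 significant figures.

The effusion rate of species i is ∝ p_i/√M_i ∝ n_i/√M_i.
So x_CO₂ in the escaping gas = (n_CO₂/√M_CO₂) / Σ(n_i/√M_i)
= (4.63/√44.01) / (4.63/√44.01 + 4.87/√131.29) = 0.6979/(0.6979 + 0.4250) = 0.622.

0.622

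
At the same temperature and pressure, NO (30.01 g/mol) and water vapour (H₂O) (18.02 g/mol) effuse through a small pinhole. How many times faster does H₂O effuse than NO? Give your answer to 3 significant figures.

By Graham's law, rate_H₂O/rate_NO = √(M_NO/M_H₂O) = √(30.01/18.02) = √1.665 = 1.29.

1.29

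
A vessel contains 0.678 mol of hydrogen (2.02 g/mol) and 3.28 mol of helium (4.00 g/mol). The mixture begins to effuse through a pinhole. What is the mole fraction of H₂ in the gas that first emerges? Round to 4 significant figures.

0.2253

Rate_i ∝ x_i/√M_i (Graham's law weighted by mole fraction), so the effusate composition follows n_i/√M_i.
So x_H₂ in the escaping gas = (n_H₂/√M_H₂) / Σ(n_i/√M_i)
= (0.678/√2.02) / (0.678/√2.02 + 3.28/√4.00) = 0.4770/(0.4770 + 1.640) = 0.2253.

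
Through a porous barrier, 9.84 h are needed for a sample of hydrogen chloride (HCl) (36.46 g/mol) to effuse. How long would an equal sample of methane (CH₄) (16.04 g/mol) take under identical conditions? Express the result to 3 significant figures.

6.53 h

Using Graham's law: t_CH₄/t_HCl = √(M_CH₄/M_HCl) = √(16.04/36.46) = √0.4399 = 0.6633.
So the time for CH₄ is 9.84 × 0.6633 = 6.53 h.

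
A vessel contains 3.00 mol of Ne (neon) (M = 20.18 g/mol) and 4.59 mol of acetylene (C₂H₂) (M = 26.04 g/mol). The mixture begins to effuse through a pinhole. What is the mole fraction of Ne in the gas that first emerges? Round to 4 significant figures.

Rate_i ∝ x_i/√M_i (Graham's law weighted by mole fraction), so the effusate composition follows n_i/√M_i.
Mole fraction of Ne in the effusate = (n_Ne/√M_Ne) / (n_Ne/√M_Ne + n_C₂H₂/√M_C₂H₂)
= (3.00/√20.18) / (3.00/√20.18 + 4.59/√26.04) = 0.6678/(0.6678 + 0.8995) = 0.4261.

0.4261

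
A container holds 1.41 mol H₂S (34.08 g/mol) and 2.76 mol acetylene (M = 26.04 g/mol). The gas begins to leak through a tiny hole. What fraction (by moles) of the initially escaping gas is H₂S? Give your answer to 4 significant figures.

The effusion rate of species i is ∝ p_i/√M_i ∝ n_i/√M_i.
x_H₂S(eff) = (n_H₂S/√M_H₂S) / (n_H₂S/√M_H₂S + n_C₂H₂/√M_C₂H₂)
= (1.41/√34.08) / (1.41/√34.08 + 2.76/√26.04) = 0.2415/(0.2415 + 0.5409) = 0.3087.

0.3087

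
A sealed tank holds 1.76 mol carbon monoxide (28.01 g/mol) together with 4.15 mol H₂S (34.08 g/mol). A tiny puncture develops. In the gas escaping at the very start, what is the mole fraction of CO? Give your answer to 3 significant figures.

Each component's effusion rate ∝ (its partial pressure)·(1/√M) ∝ n_i/√M_i.
x_CO(eff) = (n_CO/√M_CO) / (n_CO/√M_CO + n_H₂S/√M_H₂S)
= (1.76/√28.01) / (1.76/√28.01 + 4.15/√34.08) = 0.3325/(0.3325 + 0.7109) = 0.319.

0.319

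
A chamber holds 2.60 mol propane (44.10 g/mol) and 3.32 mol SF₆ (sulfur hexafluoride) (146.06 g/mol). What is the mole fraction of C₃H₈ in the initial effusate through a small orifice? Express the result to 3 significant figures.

The effusion rate of species i is ∝ p_i/√M_i ∝ n_i/√M_i.
Mole fraction of C₃H₈ in the effusate = (n_C₃H₈/√M_C₃H₈) / (n_C₃H₈/√M_C₃H₈ + n_SF₆/√M_SF₆)
= (2.60/√44.10) / (2.60/√44.10 + 3.32/√146.06) = 0.3915/(0.3915 + 0.2747) = 0.588.

0.588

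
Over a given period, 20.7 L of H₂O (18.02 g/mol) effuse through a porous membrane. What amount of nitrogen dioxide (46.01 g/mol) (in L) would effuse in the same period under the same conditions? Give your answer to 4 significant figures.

Graham's law gives rate_NO₂/rate_H₂O = √(M_H₂O/M_NO₂) = √(18.02/46.01) = √0.3917 = 0.6258.
So the volume for NO₂ is 20.7 × 0.6258 = 12.95 L.

12.95 L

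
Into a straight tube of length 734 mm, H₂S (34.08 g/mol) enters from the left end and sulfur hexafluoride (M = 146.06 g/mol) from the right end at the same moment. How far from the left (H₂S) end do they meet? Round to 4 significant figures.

494.9 mm

Distances travelled in equal time are proportional to diffusion rates, so d_H₂S/d_SF₆ = √(M_SF₆/M_H₂S) = √(146.06/34.08) = 2.070.
With d_H₂S + d_SF₆ = 734 mm, d_SF₆ = 734/(1 + 2.070) = 239.1 mm.
d_H₂S = 734 − 239.1 = 494.9 mm.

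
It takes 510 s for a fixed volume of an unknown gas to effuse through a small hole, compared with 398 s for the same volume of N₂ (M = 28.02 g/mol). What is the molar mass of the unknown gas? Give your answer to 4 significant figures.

46.01 g/mol

By Graham's law, t_X/t_N₂ = √(M_X/M_N₂).
510/398 = 1.281 = √(M_X/28.02)
M_X = 28.02 × 1.281² = 28.02 × 1.642 = 46.01 g/mol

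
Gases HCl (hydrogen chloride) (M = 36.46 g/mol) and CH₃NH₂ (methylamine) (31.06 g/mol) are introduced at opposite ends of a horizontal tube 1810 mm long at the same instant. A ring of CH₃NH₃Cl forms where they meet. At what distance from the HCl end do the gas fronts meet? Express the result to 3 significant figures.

Graham's law gives d_HCl/d_CH₃NH₂ = rate_HCl/rate_CH₃NH₂ = √(M_CH₃NH₂/M_HCl) = √(31.06/36.46) = 0.9230.
With d_HCl + d_CH₃NH₂ = 1810 mm, d_CH₃NH₂ = 1810/(1 + 0.9230) = 941.2 mm.
d_HCl = 1810 − 941.2 = 869 mm.

869 mm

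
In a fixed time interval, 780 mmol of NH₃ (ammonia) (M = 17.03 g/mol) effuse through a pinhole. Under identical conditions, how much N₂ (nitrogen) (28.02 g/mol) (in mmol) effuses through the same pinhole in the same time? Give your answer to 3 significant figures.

608 mmol

Since effusion rate ∝ 1/√M, rate_N₂/rate_NH₃ = √(M_NH₃/M_N₂) = √(17.03/28.02) = √0.6078 = 0.7796.
So the amount for N₂ is 780 × 0.7796 = 608 mmol.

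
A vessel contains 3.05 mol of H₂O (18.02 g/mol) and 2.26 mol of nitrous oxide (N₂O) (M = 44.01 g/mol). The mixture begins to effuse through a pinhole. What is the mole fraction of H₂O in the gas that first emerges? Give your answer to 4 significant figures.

0.6784

The effusion rate of species i is ∝ p_i/√M_i ∝ n_i/√M_i.
Mole fraction of H₂O in the effusate = (n_H₂O/√M_H₂O) / (n_H₂O/√M_H₂O + n_N₂O/√M_N₂O)
= (3.05/√18.02) / (3.05/√18.02 + 2.26/√44.01) = 0.7185/(0.7185 + 0.3407) = 0.6784.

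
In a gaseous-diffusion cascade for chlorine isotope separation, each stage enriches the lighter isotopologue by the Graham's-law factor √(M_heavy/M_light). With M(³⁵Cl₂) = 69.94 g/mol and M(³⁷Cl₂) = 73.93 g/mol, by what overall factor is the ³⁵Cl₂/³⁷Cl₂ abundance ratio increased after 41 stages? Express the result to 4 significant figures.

3.119

Overall factor = α^41 with α = √(73.93/69.94), i.e. (73.93/69.94)^(41/2).
= 1.05705^(41/2) = 3.119.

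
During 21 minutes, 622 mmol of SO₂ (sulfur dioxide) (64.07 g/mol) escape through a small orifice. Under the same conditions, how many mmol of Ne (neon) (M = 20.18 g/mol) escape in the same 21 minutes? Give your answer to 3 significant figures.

1110 mmol

Graham's law gives rate_Ne/rate_SO₂ = √(M_SO₂/M_Ne) = √(64.07/20.18) = √3.175 = 1.782.
So the amount for Ne is 622 × 1.782 = 1110 mmol.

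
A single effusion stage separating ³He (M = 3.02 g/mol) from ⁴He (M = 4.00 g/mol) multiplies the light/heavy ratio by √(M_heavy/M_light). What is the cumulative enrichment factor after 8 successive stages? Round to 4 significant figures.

Overall factor = α^8 with α = √(4.00/3.02), i.e. (4.00/3.02)^(8/2).
= 1.32450^4 = 3.078.

3.078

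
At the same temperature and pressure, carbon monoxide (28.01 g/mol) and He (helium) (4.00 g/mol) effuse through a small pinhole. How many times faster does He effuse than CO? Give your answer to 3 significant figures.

2.65

Since effusion rate ∝ 1/√M, rate_He/rate_CO = √(M_CO/M_He) = √(28.01/4.00) = √7.003 = 2.65.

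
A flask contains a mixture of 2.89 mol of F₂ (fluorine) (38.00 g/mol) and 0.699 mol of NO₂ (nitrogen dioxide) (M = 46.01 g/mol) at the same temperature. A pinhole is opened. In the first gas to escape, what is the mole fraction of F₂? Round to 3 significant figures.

0.820

Rate_i ∝ x_i/√M_i (Graham's law weighted by mole fraction), so the effusate composition follows n_i/√M_i.
x_F₂(eff) = (n_F₂/√M_F₂) / (n_F₂/√M_F₂ + n_NO₂/√M_NO₂)
= (2.89/√38.00) / (2.89/√38.00 + 0.699/√46.01) = 0.4688/(0.4688 + 0.1031) = 0.820.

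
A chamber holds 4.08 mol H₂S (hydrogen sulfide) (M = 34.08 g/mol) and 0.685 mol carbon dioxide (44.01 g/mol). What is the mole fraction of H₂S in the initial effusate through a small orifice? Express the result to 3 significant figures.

0.871

Each component's effusion rate ∝ (its partial pressure)·(1/√M) ∝ n_i/√M_i.
Mole fraction of H₂S in the effusate = (n_H₂S/√M_H₂S) / (n_H₂S/√M_H₂S + n_CO₂/√M_CO₂)
= (4.08/√34.08) / (4.08/√34.08 + 0.685/√44.01) = 0.6989/(0.6989 + 0.1033) = 0.871.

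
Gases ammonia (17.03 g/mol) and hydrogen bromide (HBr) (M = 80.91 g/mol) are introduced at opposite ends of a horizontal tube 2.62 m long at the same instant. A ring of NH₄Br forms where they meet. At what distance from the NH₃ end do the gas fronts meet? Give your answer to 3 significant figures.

1.80 m

In equal time, each gas travels a distance ∝ its rate ∝ 1/√M, so d_NH₃/d_HBr = √(M_HBr/M_NH₃) = √(80.91/17.03) = 2.180.
With d_NH₃ + d_HBr = 2.62 m, d_HBr = 2.62/(1 + 2.180) = 0.8240 m.
d_NH₃ = 2.62 − 0.8240 = 1.80 m.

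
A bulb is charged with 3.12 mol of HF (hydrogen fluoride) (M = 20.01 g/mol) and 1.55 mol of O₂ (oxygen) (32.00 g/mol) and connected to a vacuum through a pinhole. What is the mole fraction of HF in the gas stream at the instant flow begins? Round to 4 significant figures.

0.7180

Effusion rate of each component ∝ n_i/√M_i (partial pressure × 1/√M).
x_HF(eff) = (n_HF/√M_HF) / (n_HF/√M_HF + n_O₂/√M_O₂)
= (3.12/√20.01) / (3.12/√20.01 + 1.55/√32.00) = 0.6975/(0.6975 + 0.2740) = 0.7180.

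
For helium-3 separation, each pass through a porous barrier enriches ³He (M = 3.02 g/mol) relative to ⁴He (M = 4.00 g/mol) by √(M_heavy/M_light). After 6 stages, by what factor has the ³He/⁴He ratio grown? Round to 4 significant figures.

Each stage multiplies the ratio by α = √(4.00/3.02), so after 6 stages the overall factor is α^6 = (4.00/3.02)^(6/2).
= 1.32450^3 = 2.324.

2.324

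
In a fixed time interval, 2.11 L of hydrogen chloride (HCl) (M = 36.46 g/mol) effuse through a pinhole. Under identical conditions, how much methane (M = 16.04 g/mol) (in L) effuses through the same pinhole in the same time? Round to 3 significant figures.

From Graham's law, rate_CH₄/rate_HCl = √(M_HCl/M_CH₄) = √(36.46/16.04) = √2.273 = 1.508.
So the volume for CH₄ is 2.11 × 1.508 = 3.18 L.

3.18 L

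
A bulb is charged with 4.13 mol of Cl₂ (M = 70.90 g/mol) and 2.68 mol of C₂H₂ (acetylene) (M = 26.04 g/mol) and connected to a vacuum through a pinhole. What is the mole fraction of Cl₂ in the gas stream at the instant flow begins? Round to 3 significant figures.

Effusion rate of each component ∝ n_i/√M_i (partial pressure × 1/√M).
So x_Cl₂ in the escaping gas = (n_Cl₂/√M_Cl₂) / Σ(n_i/√M_i)
= (4.13/√70.90) / (4.13/√70.90 + 2.68/√26.04) = 0.4905/(0.4905 + 0.5252) = 0.483.

0.483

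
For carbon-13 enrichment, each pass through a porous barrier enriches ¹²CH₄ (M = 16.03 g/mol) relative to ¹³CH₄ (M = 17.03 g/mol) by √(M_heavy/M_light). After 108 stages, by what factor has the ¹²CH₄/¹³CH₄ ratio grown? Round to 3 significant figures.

26.3

The single-stage factor is √(M_heavy/M_light), so 108 stages give [√(17.03/16.03)]^108 = (17.03/16.03)^(108/2).
= 1.06238^54 = 26.3.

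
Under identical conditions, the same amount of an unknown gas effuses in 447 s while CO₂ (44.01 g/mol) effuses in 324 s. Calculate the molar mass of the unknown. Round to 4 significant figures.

83.77 g/mol

Using Graham's law: t_X/t_CO₂ = √(M_X/M_CO₂).
447/324 = 1.380 = √(M_X/44.01)
M_X = 44.01 × 1.380² = 44.01 × 1.903 = 83.77 g/mol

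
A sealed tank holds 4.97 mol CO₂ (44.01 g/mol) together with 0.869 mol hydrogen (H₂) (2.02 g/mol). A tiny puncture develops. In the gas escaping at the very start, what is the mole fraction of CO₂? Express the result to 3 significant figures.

Rate_i ∝ x_i/√M_i (Graham's law weighted by mole fraction), so the effusate composition follows n_i/√M_i.
x_CO₂(eff) = (n_CO₂/√M_CO₂) / (n_CO₂/√M_CO₂ + n_H₂/√M_H₂)
= (4.97/√44.01) / (4.97/√44.01 + 0.869/√2.02) = 0.7492/(0.7492 + 0.6114) = 0.551.

0.551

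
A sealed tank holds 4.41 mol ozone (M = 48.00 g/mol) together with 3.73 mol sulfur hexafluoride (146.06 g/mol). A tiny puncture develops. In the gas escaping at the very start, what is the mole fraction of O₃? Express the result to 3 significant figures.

The effusion rate of species i is ∝ p_i/√M_i ∝ n_i/√M_i.
So x_O₃ in the escaping gas = (n_O₃/√M_O₃) / Σ(n_i/√M_i)
= (4.41/√48.00) / (4.41/√48.00 + 3.73/√146.06) = 0.6365/(0.6365 + 0.3086) = 0.673.

0.673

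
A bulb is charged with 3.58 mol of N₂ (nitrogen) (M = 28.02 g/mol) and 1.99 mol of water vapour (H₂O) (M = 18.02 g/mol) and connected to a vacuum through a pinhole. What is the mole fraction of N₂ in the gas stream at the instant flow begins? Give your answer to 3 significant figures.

Effusion rate of each component ∝ n_i/√M_i (partial pressure × 1/√M).
Mole fraction of N₂ in the effusate = (n_N₂/√M_N₂) / (n_N₂/√M_N₂ + n_H₂O/√M_H₂O)
= (3.58/√28.02) / (3.58/√28.02 + 1.99/√18.02) = 0.6763/(0.6763 + 0.4688) = 0.591.

0.591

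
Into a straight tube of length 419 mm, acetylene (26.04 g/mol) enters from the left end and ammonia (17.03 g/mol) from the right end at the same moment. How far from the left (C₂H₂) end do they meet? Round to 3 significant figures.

187 mm

In equal time, each gas travels a distance ∝ its rate ∝ 1/√M, so d_C₂H₂/d_NH₃ = √(M_NH₃/M_C₂H₂) = √(17.03/26.04) = 0.8087.
With d_C₂H₂ + d_NH₃ = 419 mm, d_NH₃ = 419/(1 + 0.8087) = 231.7 mm.
d_C₂H₂ = 419 − 231.7 = 187 mm.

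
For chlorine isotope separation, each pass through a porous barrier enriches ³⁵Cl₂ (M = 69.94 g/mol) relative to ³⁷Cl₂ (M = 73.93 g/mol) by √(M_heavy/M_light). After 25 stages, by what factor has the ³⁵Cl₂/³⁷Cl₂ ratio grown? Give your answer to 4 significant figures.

The single-stage factor is √(M_heavy/M_light), so 25 stages give [√(73.93/69.94)]^25 = (73.93/69.94)^(25/2).
= 1.05705^(25/2) = 2.001.

2.001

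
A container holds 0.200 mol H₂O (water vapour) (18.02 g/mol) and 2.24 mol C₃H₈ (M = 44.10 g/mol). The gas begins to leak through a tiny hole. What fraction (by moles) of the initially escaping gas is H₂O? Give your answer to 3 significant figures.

Each component's effusion rate ∝ (its partial pressure)·(1/√M) ∝ n_i/√M_i.
So x_H₂O in the escaping gas = (n_H₂O/√M_H₂O) / Σ(n_i/√M_i)
= (0.200/√18.02) / (0.200/√18.02 + 2.24/√44.10) = 0.04711/(0.04711 + 0.3373) = 0.123.

0.123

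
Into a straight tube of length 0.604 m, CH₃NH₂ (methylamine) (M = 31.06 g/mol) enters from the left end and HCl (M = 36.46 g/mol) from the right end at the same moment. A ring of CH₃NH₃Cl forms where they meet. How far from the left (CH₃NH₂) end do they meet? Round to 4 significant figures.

Graham's law gives d_CH₃NH₂/d_HCl = rate_CH₃NH₂/rate_HCl = √(M_HCl/M_CH₃NH₂) = √(36.46/31.06) = 1.083.
With d_CH₃NH₂ + d_HCl = 0.604 m, d_HCl = 0.604/(1 + 1.083) = 0.2899 m.
d_CH₃NH₂ = 0.604 − 0.2899 = 0.3141 m.

0.3141 m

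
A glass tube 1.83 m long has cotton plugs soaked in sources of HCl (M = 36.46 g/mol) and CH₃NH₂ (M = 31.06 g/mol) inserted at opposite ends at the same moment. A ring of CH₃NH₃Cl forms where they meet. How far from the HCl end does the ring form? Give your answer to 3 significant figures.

Graham's law gives d_HCl/d_CH₃NH₂ = rate_HCl/rate_CH₃NH₂ = √(M_CH₃NH₂/M_HCl) = √(31.06/36.46) = 0.9230.
With d_HCl + d_CH₃NH₂ = 1.83 m, d_CH₃NH₂ = 1.83/(1 + 0.9230) = 0.9516 m.
d_HCl = 1.83 − 0.9516 = 0.878 m.

0.878 m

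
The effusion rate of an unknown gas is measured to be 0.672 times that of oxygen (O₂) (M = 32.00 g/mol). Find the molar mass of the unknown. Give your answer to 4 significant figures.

70.86 g/mol

From Graham's law, rate_X/rate_O₂ = √(M_O₂/M_X).
0.672 = √(32.00/M_X)
M_X = 32.00 / 0.672² = 32.00 / 0.4516 = 70.86 g/mol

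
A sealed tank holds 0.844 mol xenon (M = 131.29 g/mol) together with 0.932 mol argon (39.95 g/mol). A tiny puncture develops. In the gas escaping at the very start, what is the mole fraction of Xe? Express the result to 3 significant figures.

Each component's effusion rate ∝ (its partial pressure)·(1/√M) ∝ n_i/√M_i.
x_Xe(eff) = (n_Xe/√M_Xe) / (n_Xe/√M_Xe + n_Ar/√M_Ar)
= (0.844/√131.29) / (0.844/√131.29 + 0.932/√39.95) = 0.07366/(0.07366 + 0.1475) = 0.333.

0.333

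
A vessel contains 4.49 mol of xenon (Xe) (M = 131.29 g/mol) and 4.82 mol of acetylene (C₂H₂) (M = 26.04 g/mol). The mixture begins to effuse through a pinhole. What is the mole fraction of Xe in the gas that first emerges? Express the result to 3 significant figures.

Rate_i ∝ x_i/√M_i (Graham's law weighted by mole fraction), so the effusate composition follows n_i/√M_i.
x_Xe(eff) = (n_Xe/√M_Xe) / (n_Xe/√M_Xe + n_C₂H₂/√M_C₂H₂)
= (4.49/√131.29) / (4.49/√131.29 + 4.82/√26.04) = 0.3919/(0.3919 + 0.9446) = 0.293.

0.293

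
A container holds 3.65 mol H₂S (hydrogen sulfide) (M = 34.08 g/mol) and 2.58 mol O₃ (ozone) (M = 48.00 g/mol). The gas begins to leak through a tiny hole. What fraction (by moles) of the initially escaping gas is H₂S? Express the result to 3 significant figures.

0.627

Effusion rate of each component ∝ n_i/√M_i (partial pressure × 1/√M).
x_H₂S(eff) = (n_H₂S/√M_H₂S) / (n_H₂S/√M_H₂S + n_O₃/√M_O₃)
= (3.65/√34.08) / (3.65/√34.08 + 2.58/√48.00) = 0.6252/(0.6252 + 0.3724) = 0.627.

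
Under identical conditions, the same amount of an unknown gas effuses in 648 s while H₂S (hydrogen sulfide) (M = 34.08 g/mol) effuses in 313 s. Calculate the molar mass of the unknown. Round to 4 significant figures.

146.1 g/mol

Using Graham's law: t_X/t_H₂S = √(M_X/M_H₂S).
648/313 = 2.070 = √(M_X/34.08)
M_X = 34.08 × 2.070² = 34.08 × 4.286 = 146.1 g/mol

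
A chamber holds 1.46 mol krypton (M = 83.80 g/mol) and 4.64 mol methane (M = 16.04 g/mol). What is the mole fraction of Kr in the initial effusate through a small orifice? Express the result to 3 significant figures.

0.121

Each component's effusion rate ∝ (its partial pressure)·(1/√M) ∝ n_i/√M_i.
Mole fraction of Kr in the effusate = (n_Kr/√M_Kr) / (n_Kr/√M_Kr + n_CH₄/√M_CH₄)
= (1.46/√83.80) / (1.46/√83.80 + 4.64/√16.04) = 0.1595/(0.1595 + 1.159) = 0.121.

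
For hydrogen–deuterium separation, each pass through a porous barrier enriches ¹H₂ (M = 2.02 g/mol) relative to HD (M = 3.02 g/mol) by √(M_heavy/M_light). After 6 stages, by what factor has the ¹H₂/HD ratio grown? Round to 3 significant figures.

3.34

The single-stage factor is √(M_heavy/M_light), so 6 stages give [√(3.02/2.02)]^6 = (3.02/2.02)^(6/2).
= 1.49505^3 = 3.34.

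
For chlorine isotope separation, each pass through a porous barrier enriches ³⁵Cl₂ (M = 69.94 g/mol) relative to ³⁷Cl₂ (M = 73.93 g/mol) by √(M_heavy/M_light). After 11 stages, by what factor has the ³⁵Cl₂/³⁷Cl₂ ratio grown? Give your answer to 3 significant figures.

1.36

The single-stage factor is √(M_heavy/M_light), so 11 stages give [√(73.93/69.94)]^11 = (73.93/69.94)^(11/2).
= 1.05705^(11/2) = 1.36.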